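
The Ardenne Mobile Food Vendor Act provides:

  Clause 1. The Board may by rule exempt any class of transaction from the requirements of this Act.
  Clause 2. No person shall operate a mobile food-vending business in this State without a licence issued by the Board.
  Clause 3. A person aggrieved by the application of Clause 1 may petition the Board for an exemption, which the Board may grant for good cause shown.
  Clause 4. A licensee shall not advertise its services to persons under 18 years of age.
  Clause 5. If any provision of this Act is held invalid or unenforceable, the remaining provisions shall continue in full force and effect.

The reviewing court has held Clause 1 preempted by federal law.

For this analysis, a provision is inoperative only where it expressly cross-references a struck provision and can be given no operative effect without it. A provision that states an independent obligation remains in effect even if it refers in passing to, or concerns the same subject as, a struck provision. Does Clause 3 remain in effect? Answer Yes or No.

No

Clause 1 is struck. The only function of Clause 3 is the exemption procedure for Clause 1, so it cannot stand once Clause 1 is removed. Clause 5 is a severability clause and preserves every provision that can still be given independent effect. That leaves Clause 2, Clause 4, and Clause 5 in effect. Clause 3 is among the inoperative provisions, so the answer is no.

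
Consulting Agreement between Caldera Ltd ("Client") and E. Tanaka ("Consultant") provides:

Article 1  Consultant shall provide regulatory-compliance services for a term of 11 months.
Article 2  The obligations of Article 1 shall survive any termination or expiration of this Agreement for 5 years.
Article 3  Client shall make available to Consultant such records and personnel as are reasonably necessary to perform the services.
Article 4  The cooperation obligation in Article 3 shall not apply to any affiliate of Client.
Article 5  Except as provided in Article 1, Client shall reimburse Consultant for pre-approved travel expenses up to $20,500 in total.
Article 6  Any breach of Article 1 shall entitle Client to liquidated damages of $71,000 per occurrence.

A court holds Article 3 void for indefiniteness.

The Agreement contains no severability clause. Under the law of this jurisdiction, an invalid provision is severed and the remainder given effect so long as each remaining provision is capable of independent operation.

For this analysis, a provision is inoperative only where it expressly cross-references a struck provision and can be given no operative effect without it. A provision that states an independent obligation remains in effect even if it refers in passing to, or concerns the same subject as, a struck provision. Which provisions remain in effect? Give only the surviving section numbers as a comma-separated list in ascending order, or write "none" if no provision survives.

Article 3 is struck. Article 4 does nothing except set the carve-out from the cooperation obligation by reference to Article 3; with Article 3 gone it has no independent effect and is inoperative. Under the stated default rule, only provisions that cannot operate independently fall away; the rest are enforced. That leaves Article 1, Article 2, Article 5, and Article 6 in effect.

1, 2, 5, 6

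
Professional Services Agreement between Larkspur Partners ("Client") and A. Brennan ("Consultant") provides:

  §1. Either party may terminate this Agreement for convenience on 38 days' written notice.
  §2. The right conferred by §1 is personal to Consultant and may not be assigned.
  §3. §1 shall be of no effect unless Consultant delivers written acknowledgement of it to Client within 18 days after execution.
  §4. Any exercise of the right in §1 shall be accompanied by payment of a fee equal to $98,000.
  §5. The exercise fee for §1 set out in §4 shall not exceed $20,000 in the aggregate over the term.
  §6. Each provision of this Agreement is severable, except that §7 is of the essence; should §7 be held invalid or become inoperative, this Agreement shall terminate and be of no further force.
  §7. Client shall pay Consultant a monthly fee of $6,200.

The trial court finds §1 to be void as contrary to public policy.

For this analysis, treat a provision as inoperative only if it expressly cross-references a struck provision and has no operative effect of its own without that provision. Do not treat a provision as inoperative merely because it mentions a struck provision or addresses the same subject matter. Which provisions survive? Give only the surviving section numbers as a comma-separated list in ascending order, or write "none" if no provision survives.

§1 is struck. The only function of §2 is the non-assignment of §1, so it cannot stand once §1 is removed. The only function of §3 is the acknowledgement condition for §1, so it cannot stand once §1 is removed. The only function of §4 is the exercise fee for §1, so it cannot stand once §1 is removed. §5 does nothing except set the aggregate cap on the exercise fee for §1 by reference to §4; with §4 gone it has no independent effect and is inoperative. §6 makes §7 an essential term, but §7 is unaffected, so the severability proviso in §6 preserves the remaining provisions. §6 and §7 remain in effect.

6, 7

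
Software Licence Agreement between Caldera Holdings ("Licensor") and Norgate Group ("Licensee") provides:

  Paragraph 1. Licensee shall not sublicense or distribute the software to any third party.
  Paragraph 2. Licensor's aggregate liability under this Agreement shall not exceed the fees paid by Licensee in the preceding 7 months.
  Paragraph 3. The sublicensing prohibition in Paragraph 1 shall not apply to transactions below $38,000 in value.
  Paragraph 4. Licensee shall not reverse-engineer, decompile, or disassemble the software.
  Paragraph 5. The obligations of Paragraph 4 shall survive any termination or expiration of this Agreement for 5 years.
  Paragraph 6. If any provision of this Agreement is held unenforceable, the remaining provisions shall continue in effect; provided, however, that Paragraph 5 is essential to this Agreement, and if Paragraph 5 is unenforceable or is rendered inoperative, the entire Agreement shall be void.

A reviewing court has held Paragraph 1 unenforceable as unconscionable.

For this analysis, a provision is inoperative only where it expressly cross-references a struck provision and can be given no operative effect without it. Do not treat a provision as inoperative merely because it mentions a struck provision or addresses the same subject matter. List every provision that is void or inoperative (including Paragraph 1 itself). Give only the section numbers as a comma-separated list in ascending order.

1, 3

Paragraph 1 is struck. Paragraph 3 does nothing except set the carve-out from the sublicensing prohibition by reference to Paragraph 1; with Paragraph 1 gone it has no independent effect and is inoperative. Paragraph 6 makes Paragraph 5 an essential term, but Paragraph 5 is unaffected, so the severability proviso in Paragraph 6 preserves the remaining provisions. That leaves Paragraph 2, Paragraph 4, Paragraph 5, and Paragraph 6 in effect.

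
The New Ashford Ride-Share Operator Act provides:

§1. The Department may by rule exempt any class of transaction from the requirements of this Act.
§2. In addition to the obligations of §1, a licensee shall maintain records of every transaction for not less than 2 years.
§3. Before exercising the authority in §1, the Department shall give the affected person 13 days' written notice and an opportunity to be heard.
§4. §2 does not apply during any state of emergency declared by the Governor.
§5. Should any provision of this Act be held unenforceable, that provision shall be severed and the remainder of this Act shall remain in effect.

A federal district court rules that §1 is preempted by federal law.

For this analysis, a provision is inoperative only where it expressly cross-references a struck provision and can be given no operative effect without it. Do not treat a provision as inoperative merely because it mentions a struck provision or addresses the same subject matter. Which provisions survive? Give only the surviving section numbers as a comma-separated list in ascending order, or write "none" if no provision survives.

§1 is struck. The only function of §3 is the notice-and-hearing requirement for §1, so it cannot stand once §1 is removed. Although §2 refers to §1, its operative terms do not depend on §1, so it remains in effect. §5 is a severability clause and preserves every provision that can still be given independent effect. That leaves §2, §4, and §5 in effect.

2, 4, 5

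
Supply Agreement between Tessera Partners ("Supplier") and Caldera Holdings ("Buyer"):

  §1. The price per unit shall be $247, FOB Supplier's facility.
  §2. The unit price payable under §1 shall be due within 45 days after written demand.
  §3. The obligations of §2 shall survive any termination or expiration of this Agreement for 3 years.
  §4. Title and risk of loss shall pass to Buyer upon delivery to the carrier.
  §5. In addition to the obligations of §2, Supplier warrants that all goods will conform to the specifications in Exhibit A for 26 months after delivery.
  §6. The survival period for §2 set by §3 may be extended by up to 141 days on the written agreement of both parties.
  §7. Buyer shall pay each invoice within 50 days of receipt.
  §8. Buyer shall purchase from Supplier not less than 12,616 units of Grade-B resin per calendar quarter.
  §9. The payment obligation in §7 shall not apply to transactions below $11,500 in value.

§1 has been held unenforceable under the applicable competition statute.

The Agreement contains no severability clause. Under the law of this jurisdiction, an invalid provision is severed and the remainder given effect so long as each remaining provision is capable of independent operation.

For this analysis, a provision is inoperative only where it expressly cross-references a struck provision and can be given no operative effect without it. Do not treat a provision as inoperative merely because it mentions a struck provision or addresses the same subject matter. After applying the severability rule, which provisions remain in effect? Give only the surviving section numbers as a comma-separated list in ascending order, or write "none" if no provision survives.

4, 5, 7, 8, 9

§1 is struck. §2 does nothing except set the payment deadline for the unit price by reference to §1; with §1 gone it has no independent effect and is inoperative. §3 has no operative effect of its own apart from §2 and is therefore inoperative. §6 has no operative effect of its own apart from §3 and is therefore inoperative. Although §5 refers to §2, its operative terms do not depend on §2, so it remains in effect. With no severability clause, the stated default rule severs what cannot stand and enforces each remaining provision that can operate on its own. The provisions still in force are §4, §5, §7, §8, and §9.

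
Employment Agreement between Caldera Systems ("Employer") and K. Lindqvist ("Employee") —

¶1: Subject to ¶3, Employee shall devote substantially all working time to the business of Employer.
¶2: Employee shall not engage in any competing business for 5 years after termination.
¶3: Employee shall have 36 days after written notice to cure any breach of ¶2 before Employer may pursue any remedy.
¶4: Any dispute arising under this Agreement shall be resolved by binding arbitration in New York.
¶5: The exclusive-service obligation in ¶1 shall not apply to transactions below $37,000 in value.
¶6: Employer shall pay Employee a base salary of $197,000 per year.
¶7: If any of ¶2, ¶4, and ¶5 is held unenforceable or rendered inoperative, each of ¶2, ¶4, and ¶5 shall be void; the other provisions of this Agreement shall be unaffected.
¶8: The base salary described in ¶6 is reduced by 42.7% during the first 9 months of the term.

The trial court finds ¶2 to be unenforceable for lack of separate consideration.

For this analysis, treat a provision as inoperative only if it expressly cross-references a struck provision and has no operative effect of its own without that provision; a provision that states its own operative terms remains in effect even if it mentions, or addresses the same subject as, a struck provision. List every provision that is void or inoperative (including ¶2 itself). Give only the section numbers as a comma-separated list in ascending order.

¶2 is struck. The only function of ¶3 is the cure period for breach of ¶2, so it cannot stand once ¶2 is removed. ¶1 mentions ¶3 but its own obligation stands independently of ¶3, so ¶1 is not affected. ¶7 declares ¶2, ¶4, and ¶5 mutually dependent; since one of them has fallen, all of them are of no effect. That brings down ¶4 and ¶5 as well. The remainder continues in force under ¶7. The provisions still in force are ¶1, ¶6, ¶7, and ¶8.

2, 3, 4, 5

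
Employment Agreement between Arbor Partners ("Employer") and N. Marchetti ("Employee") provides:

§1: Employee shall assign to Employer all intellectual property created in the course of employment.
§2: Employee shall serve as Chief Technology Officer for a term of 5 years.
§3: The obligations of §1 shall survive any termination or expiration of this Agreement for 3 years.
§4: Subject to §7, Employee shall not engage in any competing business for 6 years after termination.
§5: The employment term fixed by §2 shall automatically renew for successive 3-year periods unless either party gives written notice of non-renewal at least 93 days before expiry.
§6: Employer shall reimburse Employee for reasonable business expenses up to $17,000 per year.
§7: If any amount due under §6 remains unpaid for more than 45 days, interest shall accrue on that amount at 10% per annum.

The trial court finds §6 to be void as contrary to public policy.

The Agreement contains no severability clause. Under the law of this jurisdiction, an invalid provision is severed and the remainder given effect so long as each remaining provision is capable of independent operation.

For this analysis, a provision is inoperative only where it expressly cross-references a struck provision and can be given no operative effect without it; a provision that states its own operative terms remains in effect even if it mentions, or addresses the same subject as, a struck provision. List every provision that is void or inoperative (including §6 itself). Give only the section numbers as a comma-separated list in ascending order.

6, 7

§6 is struck. §7 operates only by reference to §6, so it falls with §6. Although §4 refers to §7, its operative terms do not depend on §7, so it remains in effect. Under the stated default rule, only provisions that cannot operate independently fall away; the rest are enforced. That leaves §1, §2, §3, §4, and §5 in effect.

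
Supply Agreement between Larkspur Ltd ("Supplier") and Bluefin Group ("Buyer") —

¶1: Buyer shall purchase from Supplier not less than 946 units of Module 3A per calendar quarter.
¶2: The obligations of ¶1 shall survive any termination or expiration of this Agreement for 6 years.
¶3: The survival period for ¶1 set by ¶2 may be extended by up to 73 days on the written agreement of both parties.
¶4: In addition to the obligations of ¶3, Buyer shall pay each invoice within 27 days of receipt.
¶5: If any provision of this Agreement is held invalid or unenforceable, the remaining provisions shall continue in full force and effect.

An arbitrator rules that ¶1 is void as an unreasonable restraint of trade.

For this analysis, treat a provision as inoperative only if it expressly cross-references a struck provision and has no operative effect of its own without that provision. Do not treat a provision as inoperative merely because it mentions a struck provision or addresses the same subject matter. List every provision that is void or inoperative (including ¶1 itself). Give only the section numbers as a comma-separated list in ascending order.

1, 2, 3

¶1 is struck. ¶2 merely fixes the survival period for ¶1; with ¶1 gone it has nothing to operate on and falls away. ¶3 does nothing except set the extension of the survival period for ¶1 by reference to ¶2; with ¶2 gone it has no independent effect and is inoperative. ¶4 mentions ¶3 but its own obligation stands independently of ¶3, so ¶4 is not affected. Under the severability clause in ¶5, the remaining provisions continue in force. The provisions still in force are ¶4 and ¶5.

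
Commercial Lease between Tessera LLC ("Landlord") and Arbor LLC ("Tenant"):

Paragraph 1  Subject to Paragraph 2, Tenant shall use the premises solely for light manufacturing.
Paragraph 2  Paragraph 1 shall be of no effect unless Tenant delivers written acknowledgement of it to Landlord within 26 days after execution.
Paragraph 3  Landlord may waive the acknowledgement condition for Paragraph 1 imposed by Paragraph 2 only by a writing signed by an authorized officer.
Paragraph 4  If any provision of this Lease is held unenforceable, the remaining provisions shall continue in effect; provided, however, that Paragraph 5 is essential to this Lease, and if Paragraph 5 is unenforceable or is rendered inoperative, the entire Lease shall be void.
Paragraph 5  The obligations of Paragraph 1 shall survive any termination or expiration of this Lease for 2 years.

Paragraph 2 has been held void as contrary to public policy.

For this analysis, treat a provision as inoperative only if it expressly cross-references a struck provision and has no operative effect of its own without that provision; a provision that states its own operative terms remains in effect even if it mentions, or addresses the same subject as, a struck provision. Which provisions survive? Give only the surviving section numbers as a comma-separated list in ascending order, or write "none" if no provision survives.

Paragraph 2 is struck. Paragraph 3 merely fixes the waiver condition for Paragraph 2; with Paragraph 2 gone it has nothing to operate on and falls away. Paragraph 1 mentions Paragraph 2 but its own obligation stands independently of Paragraph 2, so Paragraph 1 is not affected. Paragraph 4 makes Paragraph 5 an essential term, but Paragraph 5 is unaffected, so the severability proviso in Paragraph 4 preserves the remaining provisions. The provisions still in force are Paragraph 1, Paragraph 4, and Paragraph 5.

1, 4, 5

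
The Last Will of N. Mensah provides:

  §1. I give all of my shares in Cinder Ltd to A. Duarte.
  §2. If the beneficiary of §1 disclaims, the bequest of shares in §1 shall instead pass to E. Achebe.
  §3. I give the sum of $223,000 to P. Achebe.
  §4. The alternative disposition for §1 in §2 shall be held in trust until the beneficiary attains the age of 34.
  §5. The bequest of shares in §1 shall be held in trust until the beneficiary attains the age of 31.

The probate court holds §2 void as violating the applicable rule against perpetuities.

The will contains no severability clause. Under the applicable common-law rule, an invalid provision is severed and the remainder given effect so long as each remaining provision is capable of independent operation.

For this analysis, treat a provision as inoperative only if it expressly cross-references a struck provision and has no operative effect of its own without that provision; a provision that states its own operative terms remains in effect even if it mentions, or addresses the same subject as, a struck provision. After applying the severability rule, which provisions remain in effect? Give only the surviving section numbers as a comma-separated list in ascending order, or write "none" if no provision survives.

§2 is struck. §4 merely fixes the trust for §2; with §2 gone it has nothing to operate on and falls away. With no severability clause, the stated default rule severs what cannot stand and enforces each remaining provision that can operate on its own. §1, §3, and §5 remain in effect.

1, 3, 5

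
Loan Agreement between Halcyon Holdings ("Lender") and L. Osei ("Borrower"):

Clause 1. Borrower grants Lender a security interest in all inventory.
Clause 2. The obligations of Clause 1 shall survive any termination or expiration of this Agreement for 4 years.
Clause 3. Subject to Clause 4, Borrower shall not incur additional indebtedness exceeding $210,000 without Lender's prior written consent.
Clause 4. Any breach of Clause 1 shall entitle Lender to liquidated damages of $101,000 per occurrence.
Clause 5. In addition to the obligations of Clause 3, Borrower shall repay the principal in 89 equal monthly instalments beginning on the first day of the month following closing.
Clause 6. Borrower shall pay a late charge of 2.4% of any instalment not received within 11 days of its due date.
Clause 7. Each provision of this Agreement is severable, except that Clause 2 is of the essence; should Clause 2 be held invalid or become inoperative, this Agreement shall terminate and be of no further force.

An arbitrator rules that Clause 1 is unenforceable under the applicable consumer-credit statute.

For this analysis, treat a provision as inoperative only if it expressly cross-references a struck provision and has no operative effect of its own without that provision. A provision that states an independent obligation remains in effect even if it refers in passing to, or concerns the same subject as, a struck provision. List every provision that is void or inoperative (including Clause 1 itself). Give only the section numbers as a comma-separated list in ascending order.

Clause 1 is struck. Clause 2 has no operative effect of its own apart from Clause 1 and is therefore inoperative. Clause 4 has no operative effect of its own apart from Clause 1 and is therefore inoperative. Clause 7 makes Clause 2 an essential term, and Clause 2 has been rendered inoperative by the cascade; under Clause 7, the entire Agreement is therefore void. No provision of the Agreement survives.

1, 2, 3, 4, 5, 6, 7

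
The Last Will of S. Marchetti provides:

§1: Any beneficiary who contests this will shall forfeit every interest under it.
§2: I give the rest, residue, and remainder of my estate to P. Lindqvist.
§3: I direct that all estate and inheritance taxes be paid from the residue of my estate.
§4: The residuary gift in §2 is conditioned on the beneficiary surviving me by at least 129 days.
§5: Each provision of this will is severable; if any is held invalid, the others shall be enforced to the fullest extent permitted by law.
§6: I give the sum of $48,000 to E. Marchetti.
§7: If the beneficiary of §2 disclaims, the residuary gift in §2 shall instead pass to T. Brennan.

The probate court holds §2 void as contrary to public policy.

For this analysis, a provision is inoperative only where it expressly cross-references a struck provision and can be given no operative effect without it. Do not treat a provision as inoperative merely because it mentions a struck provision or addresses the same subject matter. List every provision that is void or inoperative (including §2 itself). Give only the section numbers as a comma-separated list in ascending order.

2, 4, 7

§2 is struck. §4 operates only by reference to §2, so it falls with §2. The only function of §7 is the alternative disposition for §2, so it cannot stand once §2 is removed. Under the severability clause in §5, the remaining provisions continue in force. The provisions still in force are §1, §3, §5, and §6.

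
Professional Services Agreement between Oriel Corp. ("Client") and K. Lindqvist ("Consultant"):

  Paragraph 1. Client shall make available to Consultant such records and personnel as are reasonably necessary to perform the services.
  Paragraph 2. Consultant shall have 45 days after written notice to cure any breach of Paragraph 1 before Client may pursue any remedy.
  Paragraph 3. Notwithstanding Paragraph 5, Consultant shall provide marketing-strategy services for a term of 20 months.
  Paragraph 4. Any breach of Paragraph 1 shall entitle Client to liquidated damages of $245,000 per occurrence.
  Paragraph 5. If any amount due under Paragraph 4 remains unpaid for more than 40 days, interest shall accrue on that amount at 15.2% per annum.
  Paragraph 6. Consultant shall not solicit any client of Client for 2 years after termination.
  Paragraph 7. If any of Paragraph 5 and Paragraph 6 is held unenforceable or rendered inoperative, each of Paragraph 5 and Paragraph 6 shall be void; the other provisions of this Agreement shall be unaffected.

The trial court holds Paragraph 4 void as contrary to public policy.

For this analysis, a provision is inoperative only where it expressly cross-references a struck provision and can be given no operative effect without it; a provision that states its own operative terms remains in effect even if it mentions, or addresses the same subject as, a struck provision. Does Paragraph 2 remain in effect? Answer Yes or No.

Paragraph 4 is struck. Paragraph 5 has no operative effect of its own apart from Paragraph 4 and is therefore inoperative. Although Paragraph 3 refers to Paragraph 5, its operative terms do not depend on Paragraph 5, so it remains in effect. Paragraph 7 declares Paragraph 5 and Paragraph 6 mutually dependent; since one of them has fallen, all of them are of no effect. That brings down Paragraph 6 as well. The remainder continues in force under Paragraph 7. Paragraph 1, Paragraph 2, Paragraph 3, and Paragraph 7 remain in effect. Paragraph 2 is among the surviving provisions, so the answer is yes.

Yes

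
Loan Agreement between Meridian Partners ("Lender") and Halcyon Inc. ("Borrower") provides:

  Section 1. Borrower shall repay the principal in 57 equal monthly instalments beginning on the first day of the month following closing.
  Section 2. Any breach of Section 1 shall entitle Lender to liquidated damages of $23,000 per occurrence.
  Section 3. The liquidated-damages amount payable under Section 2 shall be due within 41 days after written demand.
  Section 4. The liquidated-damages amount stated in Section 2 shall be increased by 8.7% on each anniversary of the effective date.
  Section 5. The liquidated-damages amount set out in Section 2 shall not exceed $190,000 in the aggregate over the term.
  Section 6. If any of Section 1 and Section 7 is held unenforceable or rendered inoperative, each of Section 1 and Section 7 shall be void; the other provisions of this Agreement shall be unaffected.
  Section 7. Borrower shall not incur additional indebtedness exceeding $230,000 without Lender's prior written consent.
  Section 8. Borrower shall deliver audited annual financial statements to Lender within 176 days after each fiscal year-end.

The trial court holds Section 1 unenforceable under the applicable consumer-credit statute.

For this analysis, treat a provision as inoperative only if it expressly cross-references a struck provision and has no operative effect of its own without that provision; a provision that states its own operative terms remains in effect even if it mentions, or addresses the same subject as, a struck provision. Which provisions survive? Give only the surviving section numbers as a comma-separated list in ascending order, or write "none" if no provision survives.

6, 8

Section 1 is struck. The whole of Section 2 is the liquidated-damages amount, defined by reference to Section 1, so Section 2 cannot stand once Section 1 is removed. Section 3 operates only by reference to Section 2, so it falls with Section 2. Section 4 operates only by reference to Section 2, so it falls with Section 2. Section 5 does nothing except set the aggregate cap on the liquidated-damages amount by reference to Section 2; with Section 2 gone it has no independent effect and is inoperative. Section 6 declares Section 1 and Section 7 mutually dependent; since one of them has fallen, all of them are of no effect. That brings down Section 7 as well. The remainder continues in force under Section 6. Section 6 and Section 8 remain in effect.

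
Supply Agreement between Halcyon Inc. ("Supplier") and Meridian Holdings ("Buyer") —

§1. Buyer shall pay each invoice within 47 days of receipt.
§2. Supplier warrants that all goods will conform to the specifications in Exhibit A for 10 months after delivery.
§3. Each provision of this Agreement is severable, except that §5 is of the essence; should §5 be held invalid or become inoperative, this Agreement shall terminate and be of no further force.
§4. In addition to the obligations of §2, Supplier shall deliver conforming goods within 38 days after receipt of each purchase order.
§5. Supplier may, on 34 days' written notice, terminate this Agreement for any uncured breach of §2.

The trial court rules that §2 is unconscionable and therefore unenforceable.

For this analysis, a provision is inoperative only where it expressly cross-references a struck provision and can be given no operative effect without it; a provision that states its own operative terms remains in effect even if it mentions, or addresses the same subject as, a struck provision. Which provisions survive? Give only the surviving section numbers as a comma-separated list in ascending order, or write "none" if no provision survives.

none

§2 is struck. The only function of §5 is the termination right for breach of §2, so it cannot stand once §2 is removed. §3 makes §5 an essential term, and §5 has been rendered inoperative by the cascade; under §3, the entire Agreement is therefore void. No provision of the Agreement survives.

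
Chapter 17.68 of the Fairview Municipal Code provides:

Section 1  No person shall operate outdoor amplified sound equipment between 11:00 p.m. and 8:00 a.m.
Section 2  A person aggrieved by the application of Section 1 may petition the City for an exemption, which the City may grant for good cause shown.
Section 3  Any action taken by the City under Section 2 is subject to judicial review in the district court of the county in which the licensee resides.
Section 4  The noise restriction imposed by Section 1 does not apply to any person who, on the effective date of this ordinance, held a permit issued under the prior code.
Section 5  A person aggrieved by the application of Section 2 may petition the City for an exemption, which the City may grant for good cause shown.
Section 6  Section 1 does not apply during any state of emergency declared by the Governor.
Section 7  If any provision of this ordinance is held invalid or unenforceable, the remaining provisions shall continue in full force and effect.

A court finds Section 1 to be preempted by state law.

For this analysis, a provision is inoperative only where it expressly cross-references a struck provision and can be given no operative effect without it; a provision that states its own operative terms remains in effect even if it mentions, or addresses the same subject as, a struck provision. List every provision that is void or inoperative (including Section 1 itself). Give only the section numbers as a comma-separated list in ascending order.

1, 2, 3, 4, 5, 6

Section 1 is struck. The only function of Section 2 is the exemption procedure for Section 1, so it cannot stand once Section 1 is removed. The only function of Section 4 is the grandfather exemption from Section 1, so it cannot stand once Section 1 is removed. Section 6 has no operative effect of its own apart from Section 1 and is therefore inoperative. Section 3 merely fixes the judicial-review right for Section 2; with Section 2 gone it has nothing to operate on and falls away. Section 5 has no operative effect of its own apart from Section 2 and is therefore inoperative. Section 7 is a severability clause and preserves every provision that can still be given independent effect. Only Section 7 remains in effect.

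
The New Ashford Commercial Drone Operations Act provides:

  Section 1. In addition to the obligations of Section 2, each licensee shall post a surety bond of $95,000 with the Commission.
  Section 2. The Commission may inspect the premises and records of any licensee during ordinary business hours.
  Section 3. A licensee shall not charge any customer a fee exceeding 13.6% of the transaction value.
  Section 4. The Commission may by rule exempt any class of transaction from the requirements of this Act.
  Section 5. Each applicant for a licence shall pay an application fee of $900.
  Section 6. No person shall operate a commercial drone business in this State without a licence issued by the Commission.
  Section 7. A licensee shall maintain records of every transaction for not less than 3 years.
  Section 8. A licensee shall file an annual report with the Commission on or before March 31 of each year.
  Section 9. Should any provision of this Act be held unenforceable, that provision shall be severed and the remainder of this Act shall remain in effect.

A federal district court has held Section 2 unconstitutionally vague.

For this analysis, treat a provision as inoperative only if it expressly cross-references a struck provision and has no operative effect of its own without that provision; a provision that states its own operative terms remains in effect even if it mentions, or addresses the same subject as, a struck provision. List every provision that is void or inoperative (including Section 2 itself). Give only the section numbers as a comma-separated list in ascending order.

2

Section 2 is struck. Section 1 mentions Section 2 but its own obligation stands independently of Section 2, so Section 1 is not affected. No other provision's operative terms depend on Section 2. Under the severability clause in Section 9, the remaining provisions continue in force. The provisions still in force are Section 1, Section 3, Section 4, Section 5, Section 6, Section 7, Section 8, and Section 9.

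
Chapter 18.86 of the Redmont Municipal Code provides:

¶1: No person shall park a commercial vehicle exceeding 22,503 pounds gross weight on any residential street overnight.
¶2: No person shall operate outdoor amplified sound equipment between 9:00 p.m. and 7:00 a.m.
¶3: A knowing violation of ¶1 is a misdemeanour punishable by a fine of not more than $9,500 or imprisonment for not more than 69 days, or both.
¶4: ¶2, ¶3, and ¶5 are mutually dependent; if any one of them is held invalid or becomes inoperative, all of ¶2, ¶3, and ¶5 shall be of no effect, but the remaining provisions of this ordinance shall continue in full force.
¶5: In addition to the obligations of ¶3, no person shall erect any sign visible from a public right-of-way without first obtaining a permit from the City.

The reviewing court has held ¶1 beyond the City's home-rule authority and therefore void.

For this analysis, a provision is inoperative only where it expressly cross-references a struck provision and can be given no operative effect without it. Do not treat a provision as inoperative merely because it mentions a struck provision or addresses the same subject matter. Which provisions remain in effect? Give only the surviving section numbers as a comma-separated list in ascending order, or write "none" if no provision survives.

¶1 is struck. ¶3 operates only by reference to ¶1, so it falls with ¶1. ¶4 declares ¶2, ¶3, and ¶5 mutually dependent; since one of them has fallen, all of them are of no effect. That brings down ¶2 and ¶5 as well. The remainder continues in force under ¶4. Only ¶4 remains in effect.

4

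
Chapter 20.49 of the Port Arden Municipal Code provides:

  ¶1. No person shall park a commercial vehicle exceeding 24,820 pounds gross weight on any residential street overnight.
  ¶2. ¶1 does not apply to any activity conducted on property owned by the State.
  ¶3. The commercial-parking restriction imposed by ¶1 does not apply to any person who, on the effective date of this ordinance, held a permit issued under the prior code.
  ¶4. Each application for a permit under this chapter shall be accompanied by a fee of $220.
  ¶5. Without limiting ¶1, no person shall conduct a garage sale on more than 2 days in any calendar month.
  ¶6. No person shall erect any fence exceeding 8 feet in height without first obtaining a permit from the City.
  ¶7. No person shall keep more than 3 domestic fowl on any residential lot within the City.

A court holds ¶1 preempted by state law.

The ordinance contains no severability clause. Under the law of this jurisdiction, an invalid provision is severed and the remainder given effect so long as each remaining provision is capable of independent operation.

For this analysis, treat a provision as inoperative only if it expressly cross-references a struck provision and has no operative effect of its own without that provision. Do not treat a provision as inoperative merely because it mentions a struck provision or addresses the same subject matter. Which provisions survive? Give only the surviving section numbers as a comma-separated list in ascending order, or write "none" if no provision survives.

¶1 is struck. ¶2 operates only by reference to ¶1, so it falls with ¶1. ¶3 merely fixes the grandfather exemption from ¶1; with ¶1 gone it has nothing to operate on and falls away. Although ¶5 refers to ¶1, its operative terms do not depend on ¶1, so it remains in effect. Under the stated default rule, only provisions that cannot operate independently fall away; the rest are enforced. The provisions still in force are ¶4, ¶5, ¶6, and ¶7.

4, 5, 6, 7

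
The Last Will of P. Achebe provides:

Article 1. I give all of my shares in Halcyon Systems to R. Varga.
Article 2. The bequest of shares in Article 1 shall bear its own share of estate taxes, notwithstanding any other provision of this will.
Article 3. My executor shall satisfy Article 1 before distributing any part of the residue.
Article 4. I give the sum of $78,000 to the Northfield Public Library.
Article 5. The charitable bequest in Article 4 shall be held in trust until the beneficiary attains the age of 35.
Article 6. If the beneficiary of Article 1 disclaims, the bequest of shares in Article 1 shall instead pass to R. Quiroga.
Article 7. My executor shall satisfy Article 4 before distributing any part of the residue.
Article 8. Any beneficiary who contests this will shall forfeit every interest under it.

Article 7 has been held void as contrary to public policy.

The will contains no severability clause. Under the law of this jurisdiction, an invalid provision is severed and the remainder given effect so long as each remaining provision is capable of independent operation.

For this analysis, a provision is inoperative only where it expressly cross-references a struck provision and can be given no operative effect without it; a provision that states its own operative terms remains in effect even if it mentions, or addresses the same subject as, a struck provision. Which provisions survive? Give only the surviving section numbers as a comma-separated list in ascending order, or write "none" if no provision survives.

1, 2, 3, 4, 5, 6, 8

Article 7 is struck. No other provision's operative terms depend on Article 7. With no severability clause, the stated default rule severs what cannot stand and enforces each remaining provision that can operate on its own. The provisions still in force are Article 1, Article 2, Article 3, Article 4, Article 5, Article 6, and Article 8.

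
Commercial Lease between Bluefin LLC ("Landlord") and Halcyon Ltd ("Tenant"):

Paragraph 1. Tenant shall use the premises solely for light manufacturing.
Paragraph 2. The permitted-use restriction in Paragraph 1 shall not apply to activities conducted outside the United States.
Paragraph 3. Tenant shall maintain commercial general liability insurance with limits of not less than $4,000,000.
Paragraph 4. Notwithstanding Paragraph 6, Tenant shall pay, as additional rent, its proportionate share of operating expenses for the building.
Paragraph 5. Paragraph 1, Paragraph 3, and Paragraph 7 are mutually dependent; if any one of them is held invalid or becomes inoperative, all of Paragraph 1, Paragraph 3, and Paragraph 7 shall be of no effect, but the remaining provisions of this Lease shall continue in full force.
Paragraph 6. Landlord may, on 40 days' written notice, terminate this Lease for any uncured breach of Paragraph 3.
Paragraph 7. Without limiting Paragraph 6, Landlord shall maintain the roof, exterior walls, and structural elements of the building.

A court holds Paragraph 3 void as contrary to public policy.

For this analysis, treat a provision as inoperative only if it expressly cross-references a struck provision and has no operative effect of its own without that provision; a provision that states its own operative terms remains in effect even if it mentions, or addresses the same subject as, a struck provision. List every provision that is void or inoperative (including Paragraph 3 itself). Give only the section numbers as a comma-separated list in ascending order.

1, 2, 3, 6, 7

Paragraph 3 is struck. Paragraph 6 merely fixes the termination right for breach of Paragraph 3; with Paragraph 3 gone it has nothing to operate on and falls away. Paragraph 4 mentions Paragraph 6 but its own obligation stands independently of Paragraph 6, so Paragraph 4 is not affected. Paragraph 5 declares Paragraph 1, Paragraph 3, and Paragraph 7 mutually dependent; since one of them has fallen, all of them are of no effect. That brings down Paragraph 1 and Paragraph 7 as well. Paragraph 2 in turn depends solely on a provision now struck and likewise falls. The remainder continues in force under Paragraph 5. That leaves Paragraph 4 and Paragraph 5 in effect.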